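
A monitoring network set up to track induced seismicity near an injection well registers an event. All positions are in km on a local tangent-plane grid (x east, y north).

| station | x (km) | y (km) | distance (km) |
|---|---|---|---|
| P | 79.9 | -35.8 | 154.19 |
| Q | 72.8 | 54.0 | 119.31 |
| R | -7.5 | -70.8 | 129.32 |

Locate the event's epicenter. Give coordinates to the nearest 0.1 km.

x ≈ -46.5 km, y ≈ 52.5 km

Circle about each station: (x − 79.9)² + (y + 35.8)² = 154.19²; (x − 72.8)² + (y − 54.0)² = 119.31²; (x + 7.5)² + (y + 70.8)² = 129.32².
Subtracting the P equation from the Q and R equations removes the quadratic terms:
-14.2 x + 179.6 y = 10089.87
-174.8 x − 70.0 y = 4454.13
Solving the 2×2 system: x ≈ -46.5, y ≈ 52.5 km.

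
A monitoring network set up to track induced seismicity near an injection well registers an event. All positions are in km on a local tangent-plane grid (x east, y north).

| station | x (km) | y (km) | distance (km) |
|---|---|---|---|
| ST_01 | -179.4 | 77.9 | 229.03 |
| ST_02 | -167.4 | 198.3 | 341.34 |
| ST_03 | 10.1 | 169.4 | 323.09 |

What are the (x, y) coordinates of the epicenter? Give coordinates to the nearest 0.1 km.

Circle about each station: (x + 179.4)² + (y − 77.9)² = 229.03²; (x + 167.4)² + (y − 198.3)² = 341.34²; (x − 10.1)² + (y − 169.4)² = 323.09².
Subtracting pairs of circle equations eliminates x²+y² and gives linear equations (the radical axes):
24.0 x + 240.8 y = -34965.37
379.0 x + 183.0 y = -61386.81
Solving the 2×2 system: x ≈ -96.5, y ≈ -135.6 km.

x ≈ -96.5 km, y ≈ -135.6 km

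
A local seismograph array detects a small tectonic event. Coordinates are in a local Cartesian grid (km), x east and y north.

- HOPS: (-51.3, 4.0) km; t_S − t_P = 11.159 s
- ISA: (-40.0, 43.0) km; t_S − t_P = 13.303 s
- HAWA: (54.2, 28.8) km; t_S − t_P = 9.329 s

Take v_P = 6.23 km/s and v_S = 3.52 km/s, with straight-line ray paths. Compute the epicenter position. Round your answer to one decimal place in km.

Distance from S−P lag: d = Δt · v_P v_S / (v_P − v_S) = Δt · (6.23·3.52)/(6.23−3.52) ≈ 8.0921·Δt.
So d_HOPS = 90.30, d_ISA = 107.65, d_HAWA = 75.49 km.
Circle about each station: (x + 51.3)² + (y − 4.0)² = 90.30²; (x + 40.0)² + (y − 43.0)² = 107.65²; (x − 54.2)² + (y − 28.8)² = 75.49².
Subtracting the HOPS equation from the ISA and HAWA equations removes the quadratic terms:
22.6 x + 78.0 y = -2633.12
211.0 x + 49.6 y = 3574.74
Solving the 2×2 system: x ≈ 26.7, y ≈ -41.5 km.

x ≈ 26.7 km, y ≈ -41.5 km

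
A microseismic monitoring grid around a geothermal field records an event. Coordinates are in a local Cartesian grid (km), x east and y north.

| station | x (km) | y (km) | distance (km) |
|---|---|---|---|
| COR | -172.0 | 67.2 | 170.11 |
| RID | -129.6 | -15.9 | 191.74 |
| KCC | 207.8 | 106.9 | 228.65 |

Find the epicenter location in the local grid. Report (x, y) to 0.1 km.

(-18.4, 140.3)

Circle about each station: (x + 172.0)² + (y − 67.2)² = 170.11²; (x + 129.6)² + (y + 15.9)² = 191.74²; (x − 207.8)² + (y − 106.9)² = 228.65².
Subtracting the COR equation from the RID and KCC equations removes the quadratic terms:
84.8 x − 166.2 y = -24877.69
759.6 x + 79.4 y = -2834.80
Solving the 2×2 system: x ≈ -18.4, y ≈ 140.3 km.
Check against COR (with the unrounded x, y): √((x + 172.0)²+(y − 67.2)²) = 170.11 ≈ 170.11 km. ✓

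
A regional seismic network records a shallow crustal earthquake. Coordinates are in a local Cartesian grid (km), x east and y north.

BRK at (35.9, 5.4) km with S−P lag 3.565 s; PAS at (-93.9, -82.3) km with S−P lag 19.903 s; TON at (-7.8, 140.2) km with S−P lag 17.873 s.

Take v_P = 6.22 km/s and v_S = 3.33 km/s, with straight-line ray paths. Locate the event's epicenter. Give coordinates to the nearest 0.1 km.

Distance from S−P lag: d = Δt · v_P v_S / (v_P − v_S) = Δt · (6.22·3.33)/(6.22−3.33) ≈ 7.1670·Δt.
So d_BRK = 25.55, d_PAS = 142.64, d_TON = 128.10 km.
Circle about each station: (x − 35.9)² + (y − 5.4)² = 25.55²; (x + 93.9)² + (y + 82.3)² = 142.64²; (x + 7.8)² + (y − 140.2)² = 128.10².
Subtracting the BRK equation from the PAS and TON equations removes the quadratic terms:
-259.6 x − 175.4 y = -5420.84
-87.4 x + 269.6 y = 2642.10
Solving the 2×2 system: x ≈ 11.7, y ≈ 13.6 km.
Check against BRK (with the unrounded x, y): √((x − 35.9)²+(y − 5.4)²) = 25.55 ≈ 25.55 km. ✓

(11.7, 13.6)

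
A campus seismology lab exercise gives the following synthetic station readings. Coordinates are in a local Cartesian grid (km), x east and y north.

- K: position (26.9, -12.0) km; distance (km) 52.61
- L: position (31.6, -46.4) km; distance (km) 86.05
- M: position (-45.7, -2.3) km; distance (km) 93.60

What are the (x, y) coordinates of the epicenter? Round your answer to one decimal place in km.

Circle about each station: (x − 26.9)² + (y + 12.0)² = 52.61²; (x − 31.6)² + (y + 46.4)² = 86.05²; (x + 45.7)² + (y + 2.3)² = 93.60².
Subtracting the K equation from the L and M equations removes the quadratic terms:
9.4 x − 68.8 y = -2352.88
-145.2 x + 19.4 y = -4766.98
Solving the 2×2 system: x ≈ 38.1, y ≈ 39.4 km.

x ≈ 38.1 km, y ≈ 39.4 km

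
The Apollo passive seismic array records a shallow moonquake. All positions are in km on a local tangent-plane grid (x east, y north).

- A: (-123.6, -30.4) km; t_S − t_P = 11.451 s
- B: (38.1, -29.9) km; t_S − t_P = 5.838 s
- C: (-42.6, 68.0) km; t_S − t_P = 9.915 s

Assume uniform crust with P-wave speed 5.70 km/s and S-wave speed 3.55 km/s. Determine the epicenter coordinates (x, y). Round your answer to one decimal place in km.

-16.2 km east, -21.5 km north

Distance from S−P lag: d = Δt · v_P v_S / (v_P − v_S) = Δt · (5.70·3.55)/(5.70−3.55) ≈ 9.4116·Δt.
So d_A = 107.77, d_B = 54.95, d_C = 93.32 km.
Circle about each station: (x + 123.6)² + (y + 30.4)² = 107.77²; (x − 38.1)² + (y + 29.9)² = 54.95²; (x + 42.6)² + (y − 68.0)² = 93.32².
Subtracting the A equation from the B and C equations removes the quadratic terms:
323.4 x + 1.0 y = -5260.63
162.0 x + 196.8 y = -6856.61
Solving the 2×2 system: x ≈ -16.2, y ≈ -21.5 km.
Check against A (with the unrounded x, y): √((x + 123.6)²+(y + 30.4)²) = 107.77 ≈ 107.77 km. ✓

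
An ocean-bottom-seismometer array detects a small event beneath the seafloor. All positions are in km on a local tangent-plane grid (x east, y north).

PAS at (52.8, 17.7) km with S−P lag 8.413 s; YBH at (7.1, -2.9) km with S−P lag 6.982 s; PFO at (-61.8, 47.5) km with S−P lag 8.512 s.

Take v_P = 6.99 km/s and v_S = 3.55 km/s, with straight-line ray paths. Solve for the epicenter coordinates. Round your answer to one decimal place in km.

(-0.4, 46.9)

Distance from S−P lag: d = Δt · v_P v_S / (v_P − v_S) = Δt · (6.99·3.55)/(6.99−3.55) ≈ 7.2135·Δt.
So d_PAS = 60.69, d_YBH = 50.36, d_PFO = 61.40 km.
Circle about each station: (x − 52.8)² + (y − 17.7)² = 60.69²; (x − 7.1)² + (y + 2.9)² = 50.36²; (x + 61.8)² + (y − 47.5)² = 61.40².
Subtracting pairs of circle equations eliminates x²+y² and gives linear equations (the radical axes):
-91.4 x − 41.2 y = -1895.16
-229.2 x + 59.6 y = 2887.68
Solving the 2×2 system: x ≈ -0.4, y ≈ 46.9 km.
Check against PAS (with the unrounded x, y): √((x − 52.8)²+(y − 17.7)²) = 60.69 ≈ 60.69 km. ✓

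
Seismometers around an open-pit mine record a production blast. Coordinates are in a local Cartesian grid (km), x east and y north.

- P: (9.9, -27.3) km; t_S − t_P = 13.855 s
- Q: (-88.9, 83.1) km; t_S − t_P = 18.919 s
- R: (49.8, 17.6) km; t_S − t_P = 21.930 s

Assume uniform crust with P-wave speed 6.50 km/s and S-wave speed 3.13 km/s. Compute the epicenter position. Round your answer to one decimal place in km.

Distance from S−P lag: d = Δt · v_P v_S / (v_P − v_S) = Δt · (6.50·3.13)/(6.50−3.13) ≈ 6.0371·Δt.
So d_P = 83.64, d_Q = 114.22, d_R = 132.39 km.
Circle about each station: (x − 9.9)² + (y + 27.3)² = 83.64²; (x + 88.9)² + (y − 83.1)² = 114.22²; (x − 49.8)² + (y − 17.6)² = 132.39².
Subtracting pairs of circle equations eliminates x²+y² and gives linear equations (the radical axes):
-197.6 x + 220.8 y = 7914.96
79.8 x + 89.8 y = -8584.96
Solving the 2×2 system: x ≈ -73.7, y ≈ -30.1 km.

x ≈ -73.7 km, y ≈ -30.1 km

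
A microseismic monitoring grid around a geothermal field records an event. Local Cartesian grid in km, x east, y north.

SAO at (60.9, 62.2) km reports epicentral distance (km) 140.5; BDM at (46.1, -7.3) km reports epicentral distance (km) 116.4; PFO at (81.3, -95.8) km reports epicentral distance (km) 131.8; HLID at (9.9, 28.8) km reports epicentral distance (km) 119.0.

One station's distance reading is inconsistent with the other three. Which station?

Solve using three stations at a time. Using BDM, PFO, HLID (subtract circle equations pairwise → linear system) gives (x, y) ≈ (-48.7, -74.7).
Distances from that point to each station vs reported:
  SAO: calculated 175.4 vs reported 140.5 → residual 34.9 km
  BDM: calculated 116.3 vs reported 116.4 → residual 0.1 km
  PFO: calculated 131.7 vs reported 131.8 → residual 0.1 km
  HLID: calculated 118.9 vs reported 119.0 → residual 0.1 km
BDM, PFO, HLID are mutually consistent (residuals ≈ 0); SAO is off by 34.9 km.

SAO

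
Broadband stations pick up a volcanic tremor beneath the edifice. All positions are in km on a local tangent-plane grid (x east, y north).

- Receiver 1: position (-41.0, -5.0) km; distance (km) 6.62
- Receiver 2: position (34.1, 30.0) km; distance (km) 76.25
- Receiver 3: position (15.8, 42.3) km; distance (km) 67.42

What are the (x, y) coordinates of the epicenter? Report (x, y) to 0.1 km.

x ≈ -35.2 km, y ≈ -1.8 km

Circle about each station: (x + 41.0)² + (y + 5.0)² = 6.62²; (x − 34.1)² + (y − 30.0)² = 76.25²; (x − 15.8)² + (y − 42.3)² = 67.42².
Subtracting the Receiver 1 equation from the Receiver 2 and Receiver 3 equations removes the quadratic terms:
150.2 x + 70.0 y = -5413.43
113.6 x + 94.6 y = -4168.70
Solving the 2×2 system: x ≈ -35.2, y ≈ -1.8 km.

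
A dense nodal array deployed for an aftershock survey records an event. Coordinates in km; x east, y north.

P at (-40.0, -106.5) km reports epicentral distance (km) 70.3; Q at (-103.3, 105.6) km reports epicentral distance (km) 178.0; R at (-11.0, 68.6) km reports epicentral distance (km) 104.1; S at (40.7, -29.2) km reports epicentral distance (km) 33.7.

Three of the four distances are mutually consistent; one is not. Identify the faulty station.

P

Solve using three stations at a time. Using Q, R, S (subtract circle equations pairwise → linear system) gives (x, y) ≈ (7.3, -33.9).
Distances from that point to each station vs reported:
  P: calculated 86.6 vs reported 70.3 → residual 16.3 km
  Q: calculated 178.0 vs reported 178.0 → residual 0.0 km
  R: calculated 104.1 vs reported 104.1 → residual 0.0 km
  S: calculated 33.8 vs reported 33.7 → residual 0.1 km
Q, R, S are mutually consistent (residuals ≈ 0); P is off by 16.3 km.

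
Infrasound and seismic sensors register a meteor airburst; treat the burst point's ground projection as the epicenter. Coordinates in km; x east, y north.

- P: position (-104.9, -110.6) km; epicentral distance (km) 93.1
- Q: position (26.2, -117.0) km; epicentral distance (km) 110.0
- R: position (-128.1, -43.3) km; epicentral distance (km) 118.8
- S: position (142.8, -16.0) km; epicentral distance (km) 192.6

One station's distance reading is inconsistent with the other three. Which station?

R

Solve using three stations at a time. Using P, Q, S (subtract circle equations pairwise → linear system) gives (x, y) ≈ (-48.7, -36.5).
Distances from that point to each station vs reported:
  P: calculated 93.0 vs reported 93.1 → residual 0.1 km
  Q: calculated 109.9 vs reported 110.0 → residual 0.1 km
  R: calculated 79.7 vs reported 118.8 → residual 39.1 km
  S: calculated 192.6 vs reported 192.6 → residual 0.0 km
P, Q, S are mutually consistent (residuals ≈ 0); R is off by 39.1 km.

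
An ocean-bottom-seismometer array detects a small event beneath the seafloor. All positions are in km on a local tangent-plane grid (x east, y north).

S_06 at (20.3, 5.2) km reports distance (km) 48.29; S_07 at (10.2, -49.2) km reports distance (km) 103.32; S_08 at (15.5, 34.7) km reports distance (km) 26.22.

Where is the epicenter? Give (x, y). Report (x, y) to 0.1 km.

Circle about each station: (x − 20.3)² + (y − 5.2)² = 48.29²; (x − 10.2)² + (y + 49.2)² = 103.32²; (x − 15.5)² + (y − 34.7)² = 26.22².
Subtracting the S_06 equation from the S_07 and S_08 equations removes the quadratic terms:
-20.2 x − 108.8 y = -6257.55
-9.6 x + 59.0 y = 2649.65
Solving the 2×2 system: x ≈ 36.2, y ≈ 50.8 km.

x ≈ 36.2 km, y ≈ 50.8 km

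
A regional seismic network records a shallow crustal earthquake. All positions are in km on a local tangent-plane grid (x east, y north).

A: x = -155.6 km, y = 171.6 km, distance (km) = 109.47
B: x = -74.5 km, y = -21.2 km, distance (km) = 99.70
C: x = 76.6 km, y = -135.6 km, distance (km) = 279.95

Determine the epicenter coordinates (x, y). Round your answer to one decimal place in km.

x ≈ -112.2 km, y ≈ 71.1 km

Circle about each station: (x + 155.6)² + (y − 171.6)² = 109.47²; (x + 74.5)² + (y + 21.2)² = 99.70²; (x − 76.6)² + (y + 135.6)² = 279.95².
Subtracting pairs of circle equations eliminates x²+y² and gives linear equations (the radical axes):
162.2 x − 385.6 y = -45614.64
464.4 x − 614.4 y = -95791.32
Solving the 2×2 system: x ≈ -112.2, y ≈ 71.1 km.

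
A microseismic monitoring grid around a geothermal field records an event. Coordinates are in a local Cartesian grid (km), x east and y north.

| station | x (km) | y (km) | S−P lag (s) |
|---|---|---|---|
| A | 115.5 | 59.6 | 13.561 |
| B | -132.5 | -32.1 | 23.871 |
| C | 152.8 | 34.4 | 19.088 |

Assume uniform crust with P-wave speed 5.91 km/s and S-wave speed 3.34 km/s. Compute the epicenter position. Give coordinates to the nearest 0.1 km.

(13.2, 79.2)

Distance from S−P lag: d = Δt · v_P v_S / (v_P − v_S) = Δt · (5.91·3.34)/(5.91−3.34) ≈ 7.6807·Δt.
So d_A = 104.16, d_B = 183.35, d_C = 146.61 km.
Circle about each station: (x − 115.5)² + (y − 59.6)² = 104.16²; (x + 132.5)² + (y + 32.1)² = 183.35²; (x − 152.8)² + (y − 34.4)² = 146.61².
Subtracting pairs of circle equations eliminates x²+y² and gives linear equations (the radical axes):
-496.0 x − 183.4 y = -21073.67
74.6 x − 50.4 y = -3006.40
Solving the 2×2 system: x ≈ 13.2, y ≈ 79.2 km.
Check against A (with the unrounded x, y): √((x − 115.5)²+(y − 59.6)²) = 104.16 ≈ 104.16 km. ✓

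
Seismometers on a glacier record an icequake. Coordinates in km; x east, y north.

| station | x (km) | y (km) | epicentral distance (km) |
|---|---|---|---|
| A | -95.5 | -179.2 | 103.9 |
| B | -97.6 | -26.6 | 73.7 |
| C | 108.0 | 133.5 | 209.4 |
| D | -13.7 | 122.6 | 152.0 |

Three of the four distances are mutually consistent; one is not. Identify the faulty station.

A

Solve using three stations at a time. Using B, C, D (subtract circle equations pairwise → linear system) gives (x, y) ≈ (-24.0, -29.0).
Distances from that point to each station vs reported:
  A: calculated 166.3 vs reported 103.9 → residual 62.4 km
  B: calculated 73.6 vs reported 73.7 → residual 0.1 km
  C: calculated 209.4 vs reported 209.4 → residual 0.0 km
  D: calculated 152.0 vs reported 152.0 → residual 0.0 km
B, C, D are mutually consistent (residuals ≈ 0); A is off by 62.4 km.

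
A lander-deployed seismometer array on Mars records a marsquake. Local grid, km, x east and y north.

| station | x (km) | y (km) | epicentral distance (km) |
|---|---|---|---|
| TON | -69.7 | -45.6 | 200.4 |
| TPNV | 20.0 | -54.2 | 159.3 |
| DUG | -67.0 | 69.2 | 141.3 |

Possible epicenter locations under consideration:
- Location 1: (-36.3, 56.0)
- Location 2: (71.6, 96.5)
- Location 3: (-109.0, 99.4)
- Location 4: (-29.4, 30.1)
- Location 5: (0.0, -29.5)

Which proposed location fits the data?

Location 2

For each candidate, compare |candidate − station| to the reported distance:
Location 1: residuals TON 93.5, TPNV 35.6, DUG 107.9 → max 107.9 km
Location 2: residuals TON 0.0, TPNV 0.0, DUG 0.0 → max 0.0 km
Location 3: residuals TON 50.2, TPNV 41.3, DUG 89.6 → max 89.6 km
Location 4: residuals TON 114.6, TPNV 61.6, DUG 87.1 → max 114.6 km
Location 5: residuals TON 128.9, TPNV 127.5, DUG 22.0 → max 128.9 km
Only Location 2 has all residuals ≈ 0.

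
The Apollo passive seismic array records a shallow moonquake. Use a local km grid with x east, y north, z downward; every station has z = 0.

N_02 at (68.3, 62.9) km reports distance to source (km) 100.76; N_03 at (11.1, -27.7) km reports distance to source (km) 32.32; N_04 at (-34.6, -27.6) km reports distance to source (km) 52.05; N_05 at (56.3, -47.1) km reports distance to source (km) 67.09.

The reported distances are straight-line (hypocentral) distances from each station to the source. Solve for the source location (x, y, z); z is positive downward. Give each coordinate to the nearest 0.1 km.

Each station gives a sphere (x−x_i)² + (y−y_i)² + z² = d_i² (stations at z=0).
Subtracting the N_02 sphere from N_03 and N_04: z² cancels, leaving linear equations in x and y:
-114.4 x − 181.2 y = 1377.20
-205.8 x − 181.0 y = 781.00
Solving: x ≈ 6.497, y ≈ -11.703 km (keep extra digits for the depth step; rounded: 6.5, -11.7).
Then from the N_02 sphere: z² = 100.76² − (x − 68.3)² − (y − 62.9)² with x = 6.497, y = -11.703, so z ≈ 27.701 ≈ 27.7 km.
Check against N_05 (with the unrounded solution): distance 67.09 ≈ 67.09 km. ✓

(6.5, -11.7, 27.7)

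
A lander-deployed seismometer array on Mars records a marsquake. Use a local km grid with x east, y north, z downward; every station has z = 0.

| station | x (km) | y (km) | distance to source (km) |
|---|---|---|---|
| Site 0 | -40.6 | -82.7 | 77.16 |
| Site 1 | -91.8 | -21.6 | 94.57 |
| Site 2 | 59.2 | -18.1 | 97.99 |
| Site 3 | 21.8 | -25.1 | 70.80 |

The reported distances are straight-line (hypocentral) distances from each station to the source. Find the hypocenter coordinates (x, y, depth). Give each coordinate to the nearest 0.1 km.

Each station gives a sphere (x−x_i)² + (y−y_i)² + z² = d_i² (stations at z=0).
Subtracting the Site 0 sphere from Site 1 and Site 2: z² cancels, leaving linear equations in x and y:
-102.4 x + 122.2 y = -2583.67
199.6 x + 129.2 y = -8303.77
Solving: x ≈ -18.099, y ≈ -36.309 km (keep extra digits for the depth step; rounded: -18.1, -36.3).
Then from the Site 0 sphere: z² = 77.16² − (x + 40.6)² − (y + 82.7)² with x = -18.099, y = -36.309, so z ≈ 57.404 ≈ 57.4 km.

(-18.1, -36.3, 57.4)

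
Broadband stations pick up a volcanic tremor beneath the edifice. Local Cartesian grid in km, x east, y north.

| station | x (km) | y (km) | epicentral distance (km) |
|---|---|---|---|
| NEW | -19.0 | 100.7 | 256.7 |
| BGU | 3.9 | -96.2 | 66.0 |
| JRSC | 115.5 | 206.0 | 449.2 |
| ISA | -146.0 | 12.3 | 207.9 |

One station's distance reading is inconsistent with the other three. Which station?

Solve using three stations at a time. Using NEW, BGU, ISA (subtract circle equations pairwise → linear system) gives (x, y) ≈ (-23.9, -155.9).
Distances from that point to each station vs reported:
  NEW: calculated 256.7 vs reported 256.7 → residual 0.0 km
  BGU: calculated 65.9 vs reported 66.0 → residual 0.1 km
  JRSC: calculated 387.8 vs reported 449.2 → residual 61.4 km
  ISA: calculated 207.9 vs reported 207.9 → residual 0.0 km
NEW, BGU, ISA are mutually consistent (residuals ≈ 0); JRSC is off by 61.4 km.

JRSC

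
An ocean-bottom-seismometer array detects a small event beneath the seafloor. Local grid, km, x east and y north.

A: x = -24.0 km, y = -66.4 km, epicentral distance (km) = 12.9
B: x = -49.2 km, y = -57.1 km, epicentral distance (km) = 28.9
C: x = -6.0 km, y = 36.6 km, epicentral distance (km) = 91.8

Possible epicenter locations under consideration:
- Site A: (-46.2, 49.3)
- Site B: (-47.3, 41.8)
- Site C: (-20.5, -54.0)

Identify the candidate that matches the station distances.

For each candidate, compare |candidate − station| to the reported distance:
Site A: residuals A 104.9, B 77.5, C 49.6 → max 104.9 km
Site B: residuals A 97.8, B 70.0, C 50.2 → max 97.8 km
Site C: residuals A 0.0, B 0.0, C 0.0 → max 0.0 km
Only Site C has all residuals ≈ 0.

Site C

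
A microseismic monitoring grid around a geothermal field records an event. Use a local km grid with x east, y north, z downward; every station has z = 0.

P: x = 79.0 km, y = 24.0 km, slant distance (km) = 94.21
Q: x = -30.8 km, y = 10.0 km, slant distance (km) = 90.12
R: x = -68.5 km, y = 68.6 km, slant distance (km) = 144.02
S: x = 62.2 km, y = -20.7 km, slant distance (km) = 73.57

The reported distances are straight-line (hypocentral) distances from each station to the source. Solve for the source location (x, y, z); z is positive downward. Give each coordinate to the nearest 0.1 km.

x ≈ 25.4 km, y ≈ -20.1 km, depth ≈ 63.7 km

Each station gives a sphere (x−x_i)² + (y−y_i)² + z² = d_i² (stations at z=0).
Subtracting the P sphere from Q and R: z² cancels, leaving linear equations in x and y:
-219.6 x − 28.0 y = -5014.45
-295.0 x + 89.2 y = -9285.03
Solving: x ≈ 25.397, y ≈ -20.099 km (keep extra digits for the depth step; rounded: 25.4, -20.1).
Then from the P sphere: z² = 94.21² − (x − 79.0)² − (y − 24.0)² with x = 25.397, y = -20.099, so z ≈ 63.699 ≈ 63.7 km.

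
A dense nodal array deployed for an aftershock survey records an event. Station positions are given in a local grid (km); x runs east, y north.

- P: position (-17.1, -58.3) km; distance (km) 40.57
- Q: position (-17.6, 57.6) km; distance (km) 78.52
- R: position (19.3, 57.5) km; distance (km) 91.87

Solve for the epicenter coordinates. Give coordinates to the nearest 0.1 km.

Circle about each station: (x + 17.1)² + (y + 58.3)² = 40.57²; (x + 17.6)² + (y − 57.6)² = 78.52²; (x − 19.3)² + (y − 57.5)² = 91.87².
Subtracting the P equation from the Q and R equations removes the quadratic terms:
-1.0 x + 231.8 y = -4583.25
72.8 x + 231.6 y = -6806.73
Solving the 2×2 system: x ≈ -30.2, y ≈ -19.9 km.

(-30.2, -19.9)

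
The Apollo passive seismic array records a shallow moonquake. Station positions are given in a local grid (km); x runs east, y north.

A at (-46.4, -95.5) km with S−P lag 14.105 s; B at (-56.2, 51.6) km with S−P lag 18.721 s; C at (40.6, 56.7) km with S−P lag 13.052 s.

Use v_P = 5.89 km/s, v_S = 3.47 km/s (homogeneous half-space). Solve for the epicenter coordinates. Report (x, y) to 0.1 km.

64.1 km east, -51.0 km north

Distance from S−P lag: d = Δt · v_P v_S / (v_P − v_S) = Δt · (5.89·3.47)/(5.89−3.47) ≈ 8.4456·Δt.
So d_A = 119.12, d_B = 158.11, d_C = 110.23 km.
Circle about each station: (x + 46.4)² + (y + 95.5)² = 119.12²; (x + 56.2)² + (y − 51.6)² = 158.11²; (x − 40.6)² + (y − 56.7)² = 110.23².
Subtracting the A equation from the B and C equations removes the quadratic terms:
-19.6 x + 294.2 y = -16261.41
174.0 x + 304.4 y = -4371.04
Solving the 2×2 system: x ≈ 64.1, y ≈ -51.0 km.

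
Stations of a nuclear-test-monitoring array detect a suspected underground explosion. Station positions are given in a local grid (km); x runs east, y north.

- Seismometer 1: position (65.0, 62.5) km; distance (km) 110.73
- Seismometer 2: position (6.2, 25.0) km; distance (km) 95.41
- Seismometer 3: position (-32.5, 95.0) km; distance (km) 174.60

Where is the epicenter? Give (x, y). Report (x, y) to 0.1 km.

(67.4, -48.2)

Circle about each station: (x − 65.0)² + (y − 62.5)² = 110.73²; (x − 6.2)² + (y − 25.0)² = 95.41²; (x + 32.5)² + (y − 95.0)² = 174.60².
Subtracting the Seismometer 1 equation from the Seismometer 2 and Seismometer 3 equations removes the quadratic terms:
-117.6 x − 75.0 y = -4309.75
-195.0 x + 65.0 y = -16274.03
Solving the 2×2 system: x ≈ 67.4, y ≈ -48.2 km.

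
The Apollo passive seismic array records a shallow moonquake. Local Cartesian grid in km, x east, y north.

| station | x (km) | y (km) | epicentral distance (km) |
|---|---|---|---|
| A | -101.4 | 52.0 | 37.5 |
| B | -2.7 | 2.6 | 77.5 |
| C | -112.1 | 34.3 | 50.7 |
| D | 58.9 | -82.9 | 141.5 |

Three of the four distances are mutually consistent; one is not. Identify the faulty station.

D

Solve using three stations at a time. Using A, B, C (subtract circle equations pairwise → linear system) gives (x, y) ≈ (-63.9, 50.1).
Distances from that point to each station vs reported:
  A: calculated 37.5 vs reported 37.5 → residual 0.0 km
  B: calculated 77.5 vs reported 77.5 → residual 0.0 km
  C: calculated 50.7 vs reported 50.7 → residual 0.0 km
  D: calculated 181.1 vs reported 141.5 → residual 39.6 km
A, B, C are mutually consistent (residuals ≈ 0); D is off by 39.6 km.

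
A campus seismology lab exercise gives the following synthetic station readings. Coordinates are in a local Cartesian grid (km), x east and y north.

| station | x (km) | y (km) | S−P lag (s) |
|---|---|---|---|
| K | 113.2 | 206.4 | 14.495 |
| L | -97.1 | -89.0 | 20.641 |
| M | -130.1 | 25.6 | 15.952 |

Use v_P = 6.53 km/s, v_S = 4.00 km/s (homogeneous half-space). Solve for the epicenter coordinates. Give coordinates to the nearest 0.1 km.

Distance from S−P lag: d = Δt · v_P v_S / (v_P − v_S) = Δt · (6.53·4.00)/(6.53−4.00) ≈ 10.3241·Δt.
So d_K = 149.65, d_L = 213.10, d_M = 164.69 km.
Circle about each station: (x − 113.2)² + (y − 206.4)² = 149.65²; (x + 97.1)² + (y + 89.0)² = 213.10²; (x + 130.1)² + (y − 25.6)² = 164.69².
Subtracting pairs of circle equations eliminates x²+y² and gives linear equations (the radical axes):
-420.6 x − 590.8 y = -61082.28
-486.6 x − 361.6 y = -42561.50
Solving the 2×2 system: x ≈ 22.6, y ≈ 87.3 km.

22.6 km east, 87.3 km north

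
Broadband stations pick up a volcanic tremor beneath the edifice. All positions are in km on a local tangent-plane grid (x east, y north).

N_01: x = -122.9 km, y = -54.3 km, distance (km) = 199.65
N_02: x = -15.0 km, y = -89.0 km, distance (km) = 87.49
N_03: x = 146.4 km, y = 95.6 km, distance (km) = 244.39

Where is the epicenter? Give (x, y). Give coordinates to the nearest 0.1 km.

Circle about each station: (x + 122.9)² + (y + 54.3)² = 199.65²; (x + 15.0)² + (y + 89.0)² = 87.49²; (x − 146.4)² + (y − 95.6)² = 244.39².
Subtracting the N_01 equation from the N_02 and N_03 equations removes the quadratic terms:
215.8 x − 69.4 y = 22298.72
538.6 x + 299.8 y = -7346.93
Solving the 2×2 system: x ≈ 60.5, y ≈ -133.2 km.

60.5 km east, -133.2 km north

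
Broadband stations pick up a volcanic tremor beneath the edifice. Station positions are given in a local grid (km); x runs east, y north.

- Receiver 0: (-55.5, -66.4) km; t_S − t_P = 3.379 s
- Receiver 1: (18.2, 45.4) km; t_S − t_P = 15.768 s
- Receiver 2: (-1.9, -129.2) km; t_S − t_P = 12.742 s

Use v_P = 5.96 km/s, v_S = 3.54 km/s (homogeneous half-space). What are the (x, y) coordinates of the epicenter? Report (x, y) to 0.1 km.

(-80.3, -50.5)

Distance from S−P lag: d = Δt · v_P v_S / (v_P − v_S) = Δt · (5.96·3.54)/(5.96−3.54) ≈ 8.7183·Δt.
So d_Receiver 0 = 29.46, d_Receiver 1 = 137.47, d_Receiver 2 = 111.09 km.
Circle about each station: (x + 55.5)² + (y + 66.4)² = 29.46²; (x − 18.2)² + (y − 45.4)² = 137.47²; (x + 1.9)² + (y + 129.2)² = 111.09².
Subtracting the Receiver 0 equation from the Receiver 1 and Receiver 2 equations removes the quadratic terms:
147.4 x + 223.6 y = -23126.92
107.2 x − 125.6 y = -2266.06
Solving the 2×2 system: x ≈ -80.3, y ≈ -50.5 km.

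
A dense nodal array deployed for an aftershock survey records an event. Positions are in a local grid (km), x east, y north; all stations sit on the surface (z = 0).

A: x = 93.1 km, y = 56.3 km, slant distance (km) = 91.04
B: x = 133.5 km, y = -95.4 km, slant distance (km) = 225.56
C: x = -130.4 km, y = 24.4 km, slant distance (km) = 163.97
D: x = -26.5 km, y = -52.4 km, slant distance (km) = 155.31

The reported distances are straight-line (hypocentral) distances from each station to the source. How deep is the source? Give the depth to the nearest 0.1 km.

Each station gives a sphere (x−x_i)² + (y−y_i)² + z² = d_i² (stations at z=0).
Subtracting the A sphere from B and C: z² cancels, leaving linear equations in x and y:
80.8 x − 303.4 y = -27502.92
-447.0 x − 63.8 y = -12835.66
Solving: x ≈ 15.199, y ≈ 94.697 km (keep extra digits for the depth step; rounded: 15.2, 94.7).
Then from the A sphere: z² = 91.04² − (x − 93.1)² − (y − 56.3)² with x = 15.199, y = 94.697, so z ≈ 27.302 ≈ 27.3 km.

depth ≈ 27.3 km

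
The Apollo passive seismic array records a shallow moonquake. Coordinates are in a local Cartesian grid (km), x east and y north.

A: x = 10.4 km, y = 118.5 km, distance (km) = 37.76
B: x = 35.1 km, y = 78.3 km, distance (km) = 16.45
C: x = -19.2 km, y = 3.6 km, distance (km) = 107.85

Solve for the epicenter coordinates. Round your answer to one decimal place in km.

Circle about each station: (x − 10.4)² + (y − 118.5)² = 37.76²; (x − 35.1)² + (y − 78.3)² = 16.45²; (x + 19.2)² + (y − 3.6)² = 107.85².
Subtracting the A equation from the B and C equations removes the quadratic terms:
49.4 x − 80.4 y = -5632.29
-59.2 x − 229.8 y = -23974.61
Solving the 2×2 system: x ≈ 39.3, y ≈ 94.2 km.
Check against A (with the unrounded x, y): √((x − 10.4)²+(y − 118.5)²) = 37.76 ≈ 37.76 km. ✓

39.3 km east, 94.2 km north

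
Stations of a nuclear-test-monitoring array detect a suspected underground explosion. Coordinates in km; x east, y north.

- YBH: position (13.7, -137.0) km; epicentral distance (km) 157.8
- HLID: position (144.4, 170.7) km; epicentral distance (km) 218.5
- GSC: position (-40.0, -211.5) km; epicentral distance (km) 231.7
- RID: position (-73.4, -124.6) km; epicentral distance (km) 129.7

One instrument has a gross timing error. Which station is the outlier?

Solve using three stations at a time. Using YBH, HLID, GSC (subtract circle equations pairwise → linear system) gives (x, y) ≈ (-13.0, 18.8).
Distances from that point to each station vs reported:
  YBH: calculated 158.1 vs reported 157.8 → residual 0.3 km
  HLID: calculated 218.7 vs reported 218.5 → residual 0.2 km
  GSC: calculated 231.9 vs reported 231.7 → residual 0.2 km
  RID: calculated 155.6 vs reported 129.7 → residual 25.9 km
YBH, HLID, GSC are mutually consistent (residuals ≈ 0); RID is off by 25.9 km.

RID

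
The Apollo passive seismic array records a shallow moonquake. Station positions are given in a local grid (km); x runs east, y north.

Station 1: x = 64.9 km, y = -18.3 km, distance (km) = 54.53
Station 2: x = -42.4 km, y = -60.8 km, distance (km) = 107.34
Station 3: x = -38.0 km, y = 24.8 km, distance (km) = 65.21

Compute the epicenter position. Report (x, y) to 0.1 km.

Circle about each station: (x − 64.9)² + (y + 18.3)² = 54.53²; (x + 42.4)² + (y + 60.8)² = 107.34²; (x + 38.0)² + (y − 24.8)² = 65.21².
Subtracting the Station 1 equation from the Station 2 and Station 3 equations removes the quadratic terms:
-214.6 x − 85.0 y = -7600.85
-205.8 x + 86.2 y = -3766.68
Solving the 2×2 system: x ≈ 27.1, y ≈ 21.0 km.
Check against Station 1 (with the unrounded x, y): √((x − 64.9)²+(y + 18.3)²) = 54.53 ≈ 54.53 km. ✓

(27.1, 21.0)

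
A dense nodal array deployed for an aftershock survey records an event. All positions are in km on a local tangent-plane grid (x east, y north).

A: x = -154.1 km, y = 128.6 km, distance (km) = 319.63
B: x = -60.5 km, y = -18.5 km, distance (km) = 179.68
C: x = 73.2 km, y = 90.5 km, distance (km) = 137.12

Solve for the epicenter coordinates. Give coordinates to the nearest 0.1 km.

118.0 km east, -39.1 km north

Circle about each station: (x + 154.1)² + (y − 128.6)² = 319.63²; (x + 60.5)² + (y + 18.5)² = 179.68²; (x − 73.2)² + (y − 90.5)² = 137.12².
Subtracting pairs of circle equations eliminates x²+y² and gives linear equations (the radical axes):
187.2 x − 294.2 y = 33596.16
454.6 x − 76.2 y = 56625.16
Solving the 2×2 system: x ≈ 118.0, y ≈ -39.1 km.
Check against A (with the unrounded x, y): √((x + 154.1)²+(y − 128.6)²) = 319.64 ≈ 319.63 km. ✓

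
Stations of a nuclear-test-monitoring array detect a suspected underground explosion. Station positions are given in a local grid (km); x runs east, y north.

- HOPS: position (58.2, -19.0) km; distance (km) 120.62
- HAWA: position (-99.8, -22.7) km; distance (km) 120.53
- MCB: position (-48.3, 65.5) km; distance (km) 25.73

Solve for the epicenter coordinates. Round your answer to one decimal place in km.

Circle about each station: (x − 58.2)² + (y + 19.0)² = 120.62²; (x + 99.8)² + (y + 22.7)² = 120.53²; (x + 48.3)² + (y − 65.5)² = 25.73².
Subtracting the HOPS equation from the HAWA and MCB equations removes the quadratic terms:
-316.0 x − 7.4 y = 6748.79
-213.0 x + 169.0 y = 16762.05
Solving the 2×2 system: x ≈ -23.0, y ≈ 70.2 km.
Check against HOPS (with the unrounded x, y): √((x − 58.2)²+(y + 19.0)²) = 120.62 ≈ 120.62 km. ✓

-23.0 km east, 70.2 km north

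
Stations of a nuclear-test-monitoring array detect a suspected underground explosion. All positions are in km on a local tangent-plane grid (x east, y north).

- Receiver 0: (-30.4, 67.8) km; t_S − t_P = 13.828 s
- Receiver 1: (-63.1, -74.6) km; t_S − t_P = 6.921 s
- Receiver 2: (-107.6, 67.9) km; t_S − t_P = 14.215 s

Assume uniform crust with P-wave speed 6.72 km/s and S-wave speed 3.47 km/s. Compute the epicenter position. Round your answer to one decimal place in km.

Distance from S−P lag: d = Δt · v_P v_S / (v_P − v_S) = Δt · (6.72·3.47)/(6.72−3.47) ≈ 7.1749·Δt.
So d_Receiver 0 = 99.21, d_Receiver 1 = 49.66, d_Receiver 2 = 101.99 km.
Circle about each station: (x + 30.4)² + (y − 67.8)² = 99.21²; (x + 63.1)² + (y + 74.6)² = 49.66²; (x + 107.6)² + (y − 67.9)² = 101.99².
Subtracting the Receiver 0 equation from the Receiver 1 and Receiver 2 equations removes the quadratic terms:
-65.4 x − 284.8 y = 11402.28
-154.4 x + 0.2 y = 10107.83
Solving the 2×2 system: x ≈ -65.5, y ≈ -25.0 km.

x ≈ -65.5 km, y ≈ -25.0 km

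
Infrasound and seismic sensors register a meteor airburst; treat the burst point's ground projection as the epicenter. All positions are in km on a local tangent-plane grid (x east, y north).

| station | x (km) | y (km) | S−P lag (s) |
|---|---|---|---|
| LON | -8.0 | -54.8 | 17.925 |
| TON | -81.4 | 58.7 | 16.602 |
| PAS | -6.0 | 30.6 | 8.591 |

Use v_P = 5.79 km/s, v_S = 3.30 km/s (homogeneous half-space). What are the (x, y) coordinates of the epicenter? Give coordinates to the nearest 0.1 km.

Distance from S−P lag: d = Δt · v_P v_S / (v_P − v_S) = Δt · (5.79·3.30)/(5.79−3.30) ≈ 7.6735·Δt.
So d_LON = 137.55, d_TON = 127.40, d_PAS = 65.92 km.
Circle about each station: (x + 8.0)² + (y + 54.8)² = 137.55²; (x + 81.4)² + (y − 58.7)² = 127.40²; (x + 6.0)² + (y − 30.6)² = 65.92².
Subtracting the LON equation from the TON and PAS equations removes the quadratic terms:
-146.8 x + 227.0 y = 9693.85
4.0 x + 170.8 y = 12479.88
Solving the 2×2 system: x ≈ 45.3, y ≈ 72.0 km.

(45.3, 72.0)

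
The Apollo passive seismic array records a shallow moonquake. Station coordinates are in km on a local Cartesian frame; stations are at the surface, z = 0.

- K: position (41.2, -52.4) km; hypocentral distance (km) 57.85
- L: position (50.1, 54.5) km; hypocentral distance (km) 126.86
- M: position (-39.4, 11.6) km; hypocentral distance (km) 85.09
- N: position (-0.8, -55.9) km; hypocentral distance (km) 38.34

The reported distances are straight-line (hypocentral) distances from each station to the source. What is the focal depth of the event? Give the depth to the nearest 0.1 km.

38.3 km

Each station gives a sphere (x−x_i)² + (y−y_i)² + z² = d_i² (stations at z=0).
Subtracting the K sphere from L and M: z² cancels, leaving linear equations in x and y:
17.8 x + 213.8 y = -11709.78
-161.2 x + 128.0 y = -6649.97
Solving: x ≈ -2.098, y ≈ -54.595 km (keep extra digits for the depth step; rounded: -2.1, -54.6).
Then from the K sphere: z² = 57.85² − (x − 41.2)² − (y + 52.4)² with x = -2.098, y = -54.595, so z ≈ 38.303 ≈ 38.3 km.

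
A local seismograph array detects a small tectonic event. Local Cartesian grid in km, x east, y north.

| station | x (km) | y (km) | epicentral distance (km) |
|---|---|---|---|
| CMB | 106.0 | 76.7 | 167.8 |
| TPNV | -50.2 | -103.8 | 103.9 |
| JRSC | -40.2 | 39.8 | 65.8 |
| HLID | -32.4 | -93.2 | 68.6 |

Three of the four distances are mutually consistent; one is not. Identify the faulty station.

Solve using three stations at a time. Using CMB, JRSC, HLID (subtract circle equations pairwise → linear system) gives (x, y) ≈ (-27.6, -24.8).
Distances from that point to each station vs reported:
  CMB: calculated 167.8 vs reported 167.8 → residual 0.0 km
  TPNV: calculated 82.2 vs reported 103.9 → residual 21.7 km
  JRSC: calculated 65.8 vs reported 65.8 → residual 0.0 km
  HLID: calculated 68.6 vs reported 68.6 → residual 0.0 km
CMB, JRSC, HLID are mutually consistent (residuals ≈ 0); TPNV is off by 21.7 km.

TPNV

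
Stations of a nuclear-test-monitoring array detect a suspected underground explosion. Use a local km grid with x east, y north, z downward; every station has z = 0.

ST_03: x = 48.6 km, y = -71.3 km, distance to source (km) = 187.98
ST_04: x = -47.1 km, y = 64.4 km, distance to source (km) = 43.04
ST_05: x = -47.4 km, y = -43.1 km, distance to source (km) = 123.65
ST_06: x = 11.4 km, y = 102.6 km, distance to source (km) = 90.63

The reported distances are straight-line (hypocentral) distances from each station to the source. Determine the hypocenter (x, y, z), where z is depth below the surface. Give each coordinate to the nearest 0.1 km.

x ≈ -65.5 km, y ≈ 73.2 km, depth ≈ 37.9 km

Each station gives a sphere (x−x_i)² + (y−y_i)² + z² = d_i² (stations at z=0).
Subtracting the ST_03 sphere from ST_04 and ST_05: z² cancels, leaving linear equations in x and y:
-191.4 x + 271.4 y = 32404.16
-192.0 x + 56.4 y = 16705.88
Solving: x ≈ -65.508, y ≈ 73.198 km (keep extra digits for the depth step; rounded: -65.5, 73.2).
Then from the ST_03 sphere: z² = 187.98² − (x − 48.6)² − (y + 71.3)² with x = -65.508, y = 73.198, so z ≈ 37.897 ≈ 37.9 km.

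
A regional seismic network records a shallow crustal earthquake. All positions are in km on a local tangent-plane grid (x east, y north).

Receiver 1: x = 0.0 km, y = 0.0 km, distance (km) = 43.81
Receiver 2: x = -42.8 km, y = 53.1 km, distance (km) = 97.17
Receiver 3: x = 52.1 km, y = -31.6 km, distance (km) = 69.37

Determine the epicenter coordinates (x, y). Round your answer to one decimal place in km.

-16.7 km east, -40.5 km north

Circle about each station: x² + y² = 43.81²; (x + 42.8)² + (y − 53.1)² = 97.17²; (x − 52.1)² + (y + 31.6)² = 69.37².
Subtracting the Receiver 1 equation from the Receiver 2 and Receiver 3 equations removes the quadratic terms:
-85.6 x + 106.2 y = -2871.24
104.2 x − 63.2 y = 820.09
Solving the 2×2 system: x ≈ -16.7, y ≈ -40.5 km.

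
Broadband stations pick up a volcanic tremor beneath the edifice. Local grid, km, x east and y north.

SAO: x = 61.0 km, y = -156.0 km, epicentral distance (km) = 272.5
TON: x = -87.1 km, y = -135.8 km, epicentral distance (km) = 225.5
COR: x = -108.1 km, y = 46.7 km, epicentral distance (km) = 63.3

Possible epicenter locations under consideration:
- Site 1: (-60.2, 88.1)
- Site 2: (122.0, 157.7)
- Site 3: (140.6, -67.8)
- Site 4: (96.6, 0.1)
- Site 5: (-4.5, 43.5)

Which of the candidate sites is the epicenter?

Site 1

For each candidate, compare |candidate − station| to the reported distance:
Site 1: residuals SAO 0.0, TON 0.0, COR 0.0 → max 0.0 km
Site 2: residuals SAO 47.1, TON 134.9, COR 192.2 → max 192.2 km
Site 3: residuals SAO 153.7, TON 12.1, COR 210.5 → max 210.5 km
Site 4: residuals SAO 112.4, TON 3.0, COR 146.6 → max 146.6 km
Site 5: residuals SAO 62.5, TON 28.1, COR 40.3 → max 62.5 km
Only Site 1 has all residuals ≈ 0.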